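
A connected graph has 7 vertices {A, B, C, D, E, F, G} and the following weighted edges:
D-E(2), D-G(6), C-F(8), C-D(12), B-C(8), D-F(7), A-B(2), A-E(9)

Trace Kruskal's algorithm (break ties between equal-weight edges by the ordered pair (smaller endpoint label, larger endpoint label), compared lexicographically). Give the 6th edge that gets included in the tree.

C-F

Sort edges by weight, then run Kruskal:
A-B (2): add — endpoints in different components.
D-E (2): add — endpoints in different components.
D-G (6): add — endpoints in different components.
D-F (7): add — endpoints in different components.
B-C (8): add — endpoints in different components.
C-F (8): add — endpoints in different components.
The 6th edge added is C-F.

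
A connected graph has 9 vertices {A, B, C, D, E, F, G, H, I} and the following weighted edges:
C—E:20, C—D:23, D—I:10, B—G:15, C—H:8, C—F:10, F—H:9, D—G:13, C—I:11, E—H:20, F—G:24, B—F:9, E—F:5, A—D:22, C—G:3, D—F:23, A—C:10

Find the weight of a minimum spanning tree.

65

Kruskal's algorithm — process edges by increasing weight (ties by edge label):
C—G (3): add — endpoints in different components.
E—F (5): add — endpoints in different components.
C—H (8): add — endpoints in different components.
B—F (9): add — endpoints in different components.
F—H (9): add — endpoints in different components.
A—C (10): add — endpoints in different components.
C—F (10): skip — C and F already connected.
D—I (10): add — endpoints in different components.
C—I (11): add — endpoints in different components.
MST edges: C—G, E—F, C—H, B—F, F—H, A—C, D—I, C—I; total weight 3+5+8+9+9+10+10+11 = 65.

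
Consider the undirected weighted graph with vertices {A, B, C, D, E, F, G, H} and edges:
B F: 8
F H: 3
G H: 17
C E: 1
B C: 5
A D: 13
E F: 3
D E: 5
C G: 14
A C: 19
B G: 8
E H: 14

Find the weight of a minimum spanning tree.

38

Grow the tree from D using Prim:
Step 1: cheapest edge leaving the tree is D E (5); add E.
Step 2: cheapest edge leaving the tree is C E (1); add C.
Step 3: cheapest edge leaving the tree is E F (3); add F.
Step 4: cheapest edge leaving the tree is F H (3); add H.
Step 5: cheapest edge leaving the tree is B C (5); add B.
Step 6: cheapest edge leaving the tree is B G (8); add G.
Step 7: cheapest edge leaving the tree is A D (13); add A.
MST edges: D E, C E, E F, F H, B C, B G, A D; total weight 5+1+3+3+5+8+13 = 38.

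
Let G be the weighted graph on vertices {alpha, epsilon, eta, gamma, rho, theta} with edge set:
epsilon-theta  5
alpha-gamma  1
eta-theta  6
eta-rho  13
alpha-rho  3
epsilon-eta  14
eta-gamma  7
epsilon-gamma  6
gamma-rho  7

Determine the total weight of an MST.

Kruskal's algorithm — process edges by increasing weight (ties by edge label):
alpha-gamma (1): add — endpoints in different components.
alpha-rho (3): add — endpoints in different components.
epsilon-theta (5): add — endpoints in different components.
epsilon-gamma (6): add — endpoints in different components.
eta-theta (6): add — endpoints in different components.
MST edges: alpha-gamma, alpha-rho, epsilon-theta, epsilon-gamma, eta-theta; total weight 1+3+5+6+6 = 21.

21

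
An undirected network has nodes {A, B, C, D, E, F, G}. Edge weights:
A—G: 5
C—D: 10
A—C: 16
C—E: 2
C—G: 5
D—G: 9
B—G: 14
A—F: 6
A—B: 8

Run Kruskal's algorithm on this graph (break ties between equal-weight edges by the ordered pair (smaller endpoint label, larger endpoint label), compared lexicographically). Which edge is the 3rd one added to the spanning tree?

C-G

Kruskal's algorithm — process edges by increasing weight (ties by edge label):
C—E (2): add — endpoints in different components.
A—G (5): add — endpoints in different components.
C—G (5): add — endpoints in different components.
A—F (6): add — endpoints in different components.
A—B (8): add — endpoints in different components.
D—G (9): add — endpoints in different components.
The 3rd edge added is C—G.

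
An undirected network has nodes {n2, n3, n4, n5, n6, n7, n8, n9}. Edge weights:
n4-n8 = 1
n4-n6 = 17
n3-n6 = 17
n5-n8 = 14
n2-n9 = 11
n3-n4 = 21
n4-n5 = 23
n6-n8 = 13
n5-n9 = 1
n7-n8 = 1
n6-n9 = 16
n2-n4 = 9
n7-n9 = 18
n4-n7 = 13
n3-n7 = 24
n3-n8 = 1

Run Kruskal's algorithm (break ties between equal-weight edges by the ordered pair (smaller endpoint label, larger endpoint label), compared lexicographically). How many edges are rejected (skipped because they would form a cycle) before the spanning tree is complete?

1

Sort edges by weight, then run Kruskal:
n3-n8 (1): add — endpoints in different components.
n4-n8 (1): add — endpoints in different components.
n5-n9 (1): add — endpoints in different components.
n7-n8 (1): add — endpoints in different components.
n2-n4 (9): add — endpoints in different components.
n2-n9 (11): add — endpoints in different components.
n4-n7 (13): skip — n7 and n4 already connected.
n6-n8 (13): add — endpoints in different components.
Edges rejected before the tree was complete: 1.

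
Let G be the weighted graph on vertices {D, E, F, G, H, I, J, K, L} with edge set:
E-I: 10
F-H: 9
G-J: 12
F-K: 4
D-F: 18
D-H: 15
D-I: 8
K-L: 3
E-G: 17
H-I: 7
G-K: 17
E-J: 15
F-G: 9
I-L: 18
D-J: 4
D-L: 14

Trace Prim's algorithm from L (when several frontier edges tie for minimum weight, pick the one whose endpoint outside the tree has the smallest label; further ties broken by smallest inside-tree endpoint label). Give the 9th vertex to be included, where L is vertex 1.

E

Prim, starting at L.
Step 1: cheapest edge leaving the tree is K-L (3); add K.
Step 2: cheapest edge leaving the tree is F-K (4); add F.
Step 3: cheapest edge leaving the tree is F-G (9); add G.
Step 4: cheapest edge leaving the tree is F-H (9); add H.
Step 5: cheapest edge leaving the tree is H-I (7); add I.
Step 6: cheapest edge leaving the tree is D-I (8); add D.
Step 7: cheapest edge leaving the tree is D-J (4); add J.
Step 8: cheapest edge leaving the tree is E-I (10); add E.
Vertex order: L, K, F, G, H, I, D, J, E. The 9th vertex is E.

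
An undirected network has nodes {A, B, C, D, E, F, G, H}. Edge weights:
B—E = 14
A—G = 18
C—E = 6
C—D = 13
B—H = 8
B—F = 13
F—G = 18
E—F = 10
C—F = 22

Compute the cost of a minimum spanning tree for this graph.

Sort edges by weight, then run Kruskal:
C—E (6): add — endpoints in different components.
B—H (8): add — endpoints in different components.
E—F (10): add — endpoints in different components.
B—F (13): add — endpoints in different components.
C—D (13): add — endpoints in different components.
B—E (14): skip — B and E already connected.
A—G (18): add — endpoints in different components.
F—G (18): add — endpoints in different components.
MST edges: C—E, B—H, E—F, B—F, C—D, A—G, F—G; total weight 6+8+10+13+13+18+18 = 86.

86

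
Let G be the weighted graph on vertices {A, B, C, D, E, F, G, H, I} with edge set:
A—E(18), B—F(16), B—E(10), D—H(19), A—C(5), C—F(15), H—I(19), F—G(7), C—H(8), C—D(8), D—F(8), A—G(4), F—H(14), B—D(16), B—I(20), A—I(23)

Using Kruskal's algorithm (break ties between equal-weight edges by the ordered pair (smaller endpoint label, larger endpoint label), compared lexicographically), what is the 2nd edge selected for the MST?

Kruskal: consider edges lightest-first.
A—G (4): add — endpoints in different components.
A—C (5): add — endpoints in different components.
F—G (7): add — endpoints in different components.
C—D (8): add — endpoints in different components.
C—H (8): add — endpoints in different components.
D—F (8): skip — D and F already connected.
B—E (10): add — endpoints in different components.
F—H (14): skip — F and H already connected.
C—F (15): skip — C and F already connected.
B—D (16): add — endpoints in different components.
B—F (16): skip — B and F already connected.
A—E (18): skip — A and E already connected.
D—H (19): skip — D and H already connected.
H—I (19): add — endpoints in different components.
The 2nd edge added is A—C.

A-C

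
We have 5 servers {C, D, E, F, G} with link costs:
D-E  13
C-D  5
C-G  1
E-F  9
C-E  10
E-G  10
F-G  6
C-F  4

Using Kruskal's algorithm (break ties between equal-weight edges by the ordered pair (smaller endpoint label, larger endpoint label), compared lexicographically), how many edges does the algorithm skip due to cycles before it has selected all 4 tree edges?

1

Kruskal: consider edges lightest-first.
C-G (1): add — endpoints in different components.
C-F (4): add — endpoints in different components.
C-D (5): add — endpoints in different components.
F-G (6): skip — F and G already connected.
E-F (9): add — endpoints in different components.
Edges rejected before the tree was complete: 1.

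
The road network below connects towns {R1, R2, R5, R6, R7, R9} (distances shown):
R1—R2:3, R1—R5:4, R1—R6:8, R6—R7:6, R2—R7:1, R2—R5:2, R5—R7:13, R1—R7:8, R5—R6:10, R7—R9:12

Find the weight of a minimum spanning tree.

24

Kruskal: consider edges lightest-first.
R2—R7 (1): add. Components now {R2,R7} {R5} {R9} {R6} {R1}
R2—R5 (2): add. Components now {R2,R5,R7} {R9} {R6} {R1}
R1—R2 (3): add. Components now {R1,R2,R5,R7} {R9} {R6}
R1—R5 (4): skip — R5 and R1 already connected.
R6—R7 (6): add. Components now {R1,R2,R5,R6,R7} {R9}
R1—R6 (8): skip — R6 and R1 already connected.
R1—R7 (8): skip — R7 and R1 already connected.
R5—R6 (10): skip — R5 and R6 already connected.
R7—R9 (12): add. Components now {R1,R2,R5,R6,R7,R9}
MST edges: R2—R7, R2—R5, R1—R2, R6—R7, R7—R9; total weight 1+2+3+6+12 = 24.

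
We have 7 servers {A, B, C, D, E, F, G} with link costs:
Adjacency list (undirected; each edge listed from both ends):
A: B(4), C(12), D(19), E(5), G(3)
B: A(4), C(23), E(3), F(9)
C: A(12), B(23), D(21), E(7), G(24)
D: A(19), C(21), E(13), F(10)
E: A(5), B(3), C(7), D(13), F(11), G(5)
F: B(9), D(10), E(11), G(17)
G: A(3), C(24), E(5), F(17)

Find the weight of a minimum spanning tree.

36

Sort edges by weight, then run Kruskal:
A-G (3): add. Components now {A,G} {B} {C} {D} {E} {F}
B-E (3): add. Components now {A,G} {B,E} {C} {D} {F}
A-B (4): add. Components now {A,B,E,G} {C} {D} {F}
A-E (5): skip — A and E already connected.
E-G (5): skip — E and G already connected.
C-E (7): add. Components now {A,B,C,E,G} {D} {F}
B-F (9): add. Components now {A,B,C,E,F,G} {D}
D-F (10): add. Components now {A,B,C,D,E,F,G}
MST edges: A-G, B-E, A-B, C-E, B-F, D-F; total weight 3+3+4+7+9+10 = 36.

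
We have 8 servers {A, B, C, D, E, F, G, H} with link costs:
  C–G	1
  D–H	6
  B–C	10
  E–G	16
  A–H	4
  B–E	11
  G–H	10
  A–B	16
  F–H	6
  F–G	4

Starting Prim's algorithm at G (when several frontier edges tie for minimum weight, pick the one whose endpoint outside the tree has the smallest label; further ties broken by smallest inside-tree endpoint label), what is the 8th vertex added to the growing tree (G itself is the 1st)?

E

Prim, starting at G.
Step 1: cheapest edge leaving the tree is C–G (1); add C.
Step 2: cheapest edge leaving the tree is F–G (4); add F.
Step 3: cheapest edge leaving the tree is F–H (6); add H.
Step 4: cheapest edge leaving the tree is A–H (4); add A.
Step 5: cheapest edge leaving the tree is D–H (6); add D.
Step 6: cheapest edge leaving the tree is B–C (10); add B.
Step 7: cheapest edge leaving the tree is B–E (11); add E.
Vertex order: G, C, F, H, A, D, B, E. The 8th vertex is E.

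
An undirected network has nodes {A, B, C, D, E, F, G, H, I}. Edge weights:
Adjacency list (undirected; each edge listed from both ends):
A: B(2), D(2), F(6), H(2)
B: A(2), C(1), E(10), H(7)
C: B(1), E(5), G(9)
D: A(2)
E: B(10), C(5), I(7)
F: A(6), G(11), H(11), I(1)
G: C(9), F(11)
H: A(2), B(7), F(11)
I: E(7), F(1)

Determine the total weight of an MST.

28

Prim, starting at G.
Step 1: frontier [C–G 9, F–G 11] → take C–G (9); add C.
Step 2: frontier [B–C 1, C–E 5, F–G 11] → take B–C (1); add B.
Step 3: frontier [A–B 2, B–H 7, B–E 10, C–E 5, F–G 11] → take A–B (2); add A.
Step 4: frontier [A–D 2, A–H 2, A–F 6, B–H 7, B–E 10, C–E 5, F–G 11] → take A–D (2); add D.
Step 5: frontier [A–H 2, A–F 6, B–H 7, B–E 10, C–E 5, F–G 11] → take A–H (2); add H.
Step 6: frontier [A–F 6, B–E 10, C–E 5, F–G 11, F–H 11] → take C–E (5); add E.
Step 7: frontier [A–F 6, E–I 7, F–G 11, F–H 11] → take A–F (6); add F.
Step 8: frontier [E–I 7, F–I 1] → take F–I (1); add I.
MST edges: C–G, B–C, A–B, A–D, A–H, C–E, A–F, F–I; total weight 9+1+2+2+2+5+6+1 = 28.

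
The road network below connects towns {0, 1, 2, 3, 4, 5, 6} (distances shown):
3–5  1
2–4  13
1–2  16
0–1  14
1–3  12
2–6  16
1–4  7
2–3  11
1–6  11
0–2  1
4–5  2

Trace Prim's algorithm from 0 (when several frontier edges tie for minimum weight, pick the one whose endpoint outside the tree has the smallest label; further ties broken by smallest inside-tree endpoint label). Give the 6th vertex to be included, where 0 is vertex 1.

Prim's algorithm from 0:
Step 1: cheapest edge leaving the tree is 0–2 (1); add 2.
Step 2: cheapest edge leaving the tree is 2–3 (11); add 3.
Step 3: cheapest edge leaving the tree is 3–5 (1); add 5.
Step 4: cheapest edge leaving the tree is 4–5 (2); add 4.
Step 5: cheapest edge leaving the tree is 1–4 (7); add 1.
Step 6: cheapest edge leaving the tree is 1–6 (11); add 6.
Vertex order: 0, 2, 3, 5, 4, 1, 6. The 6th vertex is 1.

1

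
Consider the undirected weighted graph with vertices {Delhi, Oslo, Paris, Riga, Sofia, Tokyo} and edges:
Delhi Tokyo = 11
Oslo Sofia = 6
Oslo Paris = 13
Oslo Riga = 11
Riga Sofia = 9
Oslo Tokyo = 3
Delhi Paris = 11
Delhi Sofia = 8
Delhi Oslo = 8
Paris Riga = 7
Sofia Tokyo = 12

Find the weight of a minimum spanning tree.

Kruskal's algorithm — process edges by increasing weight (ties by edge label):
Oslo Tokyo (3): add — endpoints in different components.
Oslo Sofia (6): add — endpoints in different components.
Paris Riga (7): add — endpoints in different components.
Delhi Oslo (8): add — endpoints in different components.
Delhi Sofia (8): skip — Sofia and Delhi already connected.
Riga Sofia (9): add — endpoints in different components.
MST edges: Oslo Tokyo, Oslo Sofia, Paris Riga, Delhi Oslo, Riga Sofia; total weight 3+6+7+8+9 = 33.

33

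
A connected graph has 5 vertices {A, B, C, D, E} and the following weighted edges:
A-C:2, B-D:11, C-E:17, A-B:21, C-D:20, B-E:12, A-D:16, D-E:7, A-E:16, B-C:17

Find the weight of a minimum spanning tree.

36

Prim, starting at C.
Step 1: frontier [A-C 2, B-C 17, C-E 17, C-D 20] → take A-C (2); add A.
Step 2: frontier [A-D 16, A-E 16, A-B 21, B-C 17, C-E 17, C-D 20] → take A-D (16); add D.
Step 3: frontier [A-E 16, A-B 21, B-C 17, C-E 17, D-E 7, B-D 11] → take D-E (7); add E.
Step 4: frontier [A-B 21, B-C 17, B-D 11, B-E 12] → take B-D (11); add B.
MST edges: A-C, A-D, D-E, B-D; total weight 2+16+7+11 = 36.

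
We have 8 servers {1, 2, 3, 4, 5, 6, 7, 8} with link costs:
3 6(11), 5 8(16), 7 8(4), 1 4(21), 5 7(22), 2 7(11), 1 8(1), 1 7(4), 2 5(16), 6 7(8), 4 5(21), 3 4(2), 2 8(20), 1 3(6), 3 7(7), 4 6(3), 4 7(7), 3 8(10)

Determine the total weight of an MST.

Kruskal's algorithm — process edges by increasing weight (ties by edge label):
1 8 (1): add — endpoints in different components.
3 4 (2): add — endpoints in different components.
4 6 (3): add — endpoints in different components.
1 7 (4): add — endpoints in different components.
7 8 (4): skip — 7 and 8 already connected.
1 3 (6): add — endpoints in different components.
3 7 (7): skip — 3 and 7 already connected.
4 7 (7): skip — 4 and 7 already connected.
6 7 (8): skip — 6 and 7 already connected.
3 8 (10): skip — 3 and 8 already connected.
2 7 (11): add — endpoints in different components.
3 6 (11): skip — 3 and 6 already connected.
2 5 (16): add — endpoints in different components.
MST edges: 1 8, 3 4, 4 6, 1 7, 1 3, 2 7, 2 5; total weight 1+2+3+4+6+11+16 = 43.

43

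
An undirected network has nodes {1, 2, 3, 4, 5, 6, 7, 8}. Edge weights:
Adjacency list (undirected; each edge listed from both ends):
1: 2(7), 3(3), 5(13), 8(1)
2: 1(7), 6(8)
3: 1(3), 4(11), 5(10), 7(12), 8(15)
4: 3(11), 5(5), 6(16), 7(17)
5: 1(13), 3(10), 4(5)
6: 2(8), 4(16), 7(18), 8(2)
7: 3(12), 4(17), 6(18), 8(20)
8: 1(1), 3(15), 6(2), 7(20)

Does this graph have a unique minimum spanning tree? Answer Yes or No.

Sort edges by weight, then run Kruskal:
1-8 (1): add — endpoints in different components.
6-8 (2): add — endpoints in different components.
1-3 (3): add — endpoints in different components.
4-5 (5): add — endpoints in different components.
1-2 (7): add — endpoints in different components.
2-6 (8): skip — 2 and 6 already connected.
3-5 (10): add — endpoints in different components.
3-4 (11): skip — 3 and 4 already connected.
3-7 (12): add — endpoints in different components.
Every non-tree edge has weight strictly greater than the heaviest edge on the tree path between its endpoints, so the MST is unique.

Yes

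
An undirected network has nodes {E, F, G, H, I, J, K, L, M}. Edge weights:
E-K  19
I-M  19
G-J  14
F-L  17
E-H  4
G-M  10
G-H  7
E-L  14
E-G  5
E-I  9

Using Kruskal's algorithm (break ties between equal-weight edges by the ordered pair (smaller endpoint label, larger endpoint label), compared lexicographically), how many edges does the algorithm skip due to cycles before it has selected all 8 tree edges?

Sort edges by weight, then run Kruskal:
E-H (4): add — endpoints in different components.
E-G (5): add — endpoints in different components.
G-H (7): skip — G and H already connected.
E-I (9): add — endpoints in different components.
G-M (10): add — endpoints in different components.
E-L (14): add — endpoints in different components.
G-J (14): add — endpoints in different components.
F-L (17): add — endpoints in different components.
E-K (19): add — endpoints in different components.
Edges rejected before the tree was complete: 1.

1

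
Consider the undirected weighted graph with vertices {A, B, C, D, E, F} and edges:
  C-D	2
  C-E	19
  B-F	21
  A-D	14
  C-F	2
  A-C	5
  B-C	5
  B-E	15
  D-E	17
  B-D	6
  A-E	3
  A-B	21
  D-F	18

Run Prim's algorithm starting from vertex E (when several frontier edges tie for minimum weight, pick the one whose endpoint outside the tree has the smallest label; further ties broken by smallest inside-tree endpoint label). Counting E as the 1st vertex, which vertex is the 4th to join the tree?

Grow the tree from E using Prim:
Step 1: frontier [A-E 3, B-E 15, D-E 17, C-E 19] → take A-E (3); add A.
Step 2: frontier [A-C 5, A-D 14, A-B 21, B-E 15, D-E 17, C-E 19] → take A-C (5); add C.
Step 3: frontier [A-D 14, A-B 21, C-D 2, C-F 2, B-C 5, B-E 15, D-E 17] → take C-D (2); add D.
Step 4: frontier [A-B 21, C-F 2, B-C 5, B-D 6, D-F 18, B-E 15] → take C-F (2); add F.
Step 5: frontier [A-B 21, B-C 5, B-D 6, B-E 15, B-F 21] → take B-C (5); add B.
Vertex order: E, A, C, D, F, B. The 4th vertex is D.

D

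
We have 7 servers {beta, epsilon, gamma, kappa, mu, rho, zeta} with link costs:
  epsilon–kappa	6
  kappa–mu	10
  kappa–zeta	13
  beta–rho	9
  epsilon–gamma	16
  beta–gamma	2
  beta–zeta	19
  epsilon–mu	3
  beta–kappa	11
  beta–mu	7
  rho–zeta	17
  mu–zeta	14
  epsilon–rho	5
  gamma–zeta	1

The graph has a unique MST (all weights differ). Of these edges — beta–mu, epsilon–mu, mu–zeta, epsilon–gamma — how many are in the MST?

Kruskal: consider edges lightest-first.
gamma–zeta (1): add. Components now {gamma,zeta} {beta} {kappa} {epsilon} {rho} {mu}
beta–gamma (2): add. Components now {beta,gamma,zeta} {kappa} {epsilon} {rho} {mu}
epsilon–mu (3): add. Components now {beta,gamma,zeta} {kappa} {epsilon,mu} {rho}
epsilon–rho (5): add. Components now {beta,gamma,zeta} {kappa} {epsilon,mu,rho}
epsilon–kappa (6): add. Components now {beta,gamma,zeta} {epsilon,kappa,mu,rho}
beta–mu (7): add. Components now {beta,epsilon,gamma,kappa,mu,rho,zeta}
MST edge set: {gamma–zeta, beta–gamma, epsilon–mu, epsilon–rho, epsilon–kappa, beta–mu}.
Of the listed edges, {beta–mu, epsilon–mu} are in the MST → 2.

2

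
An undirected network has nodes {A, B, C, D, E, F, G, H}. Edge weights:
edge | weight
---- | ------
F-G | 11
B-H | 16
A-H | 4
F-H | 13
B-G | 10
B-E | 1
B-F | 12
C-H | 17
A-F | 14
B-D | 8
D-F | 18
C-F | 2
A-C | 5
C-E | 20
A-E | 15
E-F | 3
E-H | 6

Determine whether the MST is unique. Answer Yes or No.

Yes

Kruskal's algorithm — process edges by increasing weight (ties by edge label):
B-E (1): add — endpoints in different components.
C-F (2): add — endpoints in different components.
E-F (3): add — endpoints in different components.
A-H (4): add — endpoints in different components.
A-C (5): add — endpoints in different components.
E-H (6): skip — E and H already connected.
B-D (8): add — endpoints in different components.
B-G (10): add — endpoints in different components.
Every non-tree edge has weight strictly greater than the heaviest edge on the tree path between its endpoints, so the MST is unique.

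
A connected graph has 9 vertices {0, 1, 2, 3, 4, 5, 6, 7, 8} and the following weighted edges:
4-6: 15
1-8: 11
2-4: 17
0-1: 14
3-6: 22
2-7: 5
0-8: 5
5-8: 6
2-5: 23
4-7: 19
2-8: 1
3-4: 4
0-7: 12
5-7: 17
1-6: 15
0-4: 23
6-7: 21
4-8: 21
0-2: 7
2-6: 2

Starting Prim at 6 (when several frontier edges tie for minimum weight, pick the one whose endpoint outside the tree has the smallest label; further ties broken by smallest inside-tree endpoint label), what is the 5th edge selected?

5-8

Prim, starting at 6.
Step 1: cheapest edge leaving the tree is 2-6 (2); add 2.
Step 2: cheapest edge leaving the tree is 2-8 (1); add 8.
Step 3: cheapest edge leaving the tree is 0-8 (5); add 0.
Step 4: cheapest edge leaving the tree is 2-7 (5); add 7.
Step 5: cheapest edge leaving the tree is 5-8 (6); add 5.
Step 6: cheapest edge leaving the tree is 1-8 (11); add 1.
Step 7: cheapest edge leaving the tree is 4-6 (15); add 4.
Step 8: cheapest edge leaving the tree is 3-4 (4); add 3.
The 5th edge added is 5-8.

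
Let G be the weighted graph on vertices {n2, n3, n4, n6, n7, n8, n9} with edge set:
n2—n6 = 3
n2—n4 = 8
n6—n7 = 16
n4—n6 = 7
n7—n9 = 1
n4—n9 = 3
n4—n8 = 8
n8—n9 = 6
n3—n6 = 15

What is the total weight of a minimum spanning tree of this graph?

35

Sort edges by weight, then run Kruskal:
n7—n9 (1): add. Components now {n7,n9} {n2} {n8} {n6} {n4} {n3}
n2—n6 (3): add. Components now {n7,n9} {n2,n6} {n8} {n4} {n3}
n4—n9 (3): add. Components now {n4,n7,n9} {n2,n6} {n8} {n3}
n8—n9 (6): add. Components now {n4,n7,n8,n9} {n2,n6} {n3}
n4—n6 (7): add. Components now {n2,n4,n6,n7,n8,n9} {n3}
n2—n4 (8): skip — n2 and n4 already connected.
n4—n8 (8): skip — n8 and n4 already connected.
n3—n6 (15): add. Components now {n2,n3,n4,n6,n7,n8,n9}
MST edges: n7—n9, n2—n6, n4—n9, n8—n9, n4—n6, n3—n6; total weight 1+3+3+6+7+15 = 35.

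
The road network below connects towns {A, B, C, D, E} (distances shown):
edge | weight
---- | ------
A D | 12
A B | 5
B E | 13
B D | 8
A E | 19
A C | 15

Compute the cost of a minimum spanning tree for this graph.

Prim, starting at E.
Step 1: frontier [B E 13, A E 19] → take B E (13); add B.
Step 2: frontier [A B 5, B D 8, A E 19] → take A B (5); add A.
Step 3: frontier [A D 12, A C 15, B D 8] → take B D (8); add D.
Step 4: frontier [A C 15] → take A C (15); add C.
MST edges: B E, A B, B D, A C; total weight 13+5+8+15 = 41.

41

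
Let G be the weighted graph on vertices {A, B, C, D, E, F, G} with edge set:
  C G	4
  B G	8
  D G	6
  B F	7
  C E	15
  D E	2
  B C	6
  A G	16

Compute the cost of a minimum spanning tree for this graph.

41

Prim, starting at C.
Step 1: frontier [C G 4, B C 6, C E 15] → take C G (4); add G.
Step 2: frontier [B C 6, C E 15, D G 6, B G 8, A G 16] → take B C (6); add B.
Step 3: frontier [B F 7, C E 15, D G 6, A G 16] → take D G (6); add D.
Step 4: frontier [B F 7, C E 15, D E 2, A G 16] → take D E (2); add E.
Step 5: frontier [B F 7, A G 16] → take B F (7); add F.
Step 6: frontier [A G 16] → take A G (16); add A.
MST edges: C G, B C, D G, D E, B F, A G; total weight 4+6+6+2+7+16 = 41.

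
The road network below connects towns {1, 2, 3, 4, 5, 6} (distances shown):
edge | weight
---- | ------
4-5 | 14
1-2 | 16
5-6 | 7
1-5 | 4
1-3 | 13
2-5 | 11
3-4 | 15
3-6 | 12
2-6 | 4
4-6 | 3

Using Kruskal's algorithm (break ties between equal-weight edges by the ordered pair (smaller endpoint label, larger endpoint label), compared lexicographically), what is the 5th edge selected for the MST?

3-6

Sort edges by weight, then run Kruskal:
4-6 (3): add — endpoints in different components.
1-5 (4): add — endpoints in different components.
2-6 (4): add — endpoints in different components.
5-6 (7): add — endpoints in different components.
2-5 (11): skip — 2 and 5 already connected.
3-6 (12): add — endpoints in different components.
The 5th edge added is 3-6.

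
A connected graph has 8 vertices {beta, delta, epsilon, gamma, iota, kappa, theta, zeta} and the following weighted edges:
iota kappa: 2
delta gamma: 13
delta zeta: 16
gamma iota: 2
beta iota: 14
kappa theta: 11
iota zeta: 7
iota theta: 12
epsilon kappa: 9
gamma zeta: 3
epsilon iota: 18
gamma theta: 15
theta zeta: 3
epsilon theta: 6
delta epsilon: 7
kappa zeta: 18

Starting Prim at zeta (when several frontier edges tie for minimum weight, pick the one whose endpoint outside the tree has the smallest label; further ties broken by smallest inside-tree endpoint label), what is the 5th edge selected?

epsilon-theta

Grow the tree from zeta using Prim:
Step 1: cheapest edge leaving the tree is gamma zeta (3); add gamma.
Step 2: cheapest edge leaving the tree is gamma iota (2); add iota.
Step 3: cheapest edge leaving the tree is iota kappa (2); add kappa.
Step 4: cheapest edge leaving the tree is theta zeta (3); add theta.
Step 5: cheapest edge leaving the tree is epsilon theta (6); add epsilon.
Step 6: cheapest edge leaving the tree is delta epsilon (7); add delta.
Step 7: cheapest edge leaving the tree is beta iota (14); add beta.
The 5th edge added is epsilon theta.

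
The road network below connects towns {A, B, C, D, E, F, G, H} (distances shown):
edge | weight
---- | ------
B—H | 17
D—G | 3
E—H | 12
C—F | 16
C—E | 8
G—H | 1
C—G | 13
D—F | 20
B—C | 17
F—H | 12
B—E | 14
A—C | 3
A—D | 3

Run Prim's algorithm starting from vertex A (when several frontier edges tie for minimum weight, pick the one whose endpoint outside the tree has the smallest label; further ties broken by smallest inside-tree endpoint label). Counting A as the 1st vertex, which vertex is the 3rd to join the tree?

Grow the tree from A using Prim:
Step 1: cheapest edge leaving the tree is A—C (3); add C.
Step 2: cheapest edge leaving the tree is A—D (3); add D.
Step 3: cheapest edge leaving the tree is D—G (3); add G.
Step 4: cheapest edge leaving the tree is G—H (1); add H.
Step 5: cheapest edge leaving the tree is C—E (8); add E.
Step 6: cheapest edge leaving the tree is F—H (12); add F.
Step 7: cheapest edge leaving the tree is B—E (14); add B.
Vertex order: A, C, D, G, H, E, F, B. The 3rd vertex is D.

D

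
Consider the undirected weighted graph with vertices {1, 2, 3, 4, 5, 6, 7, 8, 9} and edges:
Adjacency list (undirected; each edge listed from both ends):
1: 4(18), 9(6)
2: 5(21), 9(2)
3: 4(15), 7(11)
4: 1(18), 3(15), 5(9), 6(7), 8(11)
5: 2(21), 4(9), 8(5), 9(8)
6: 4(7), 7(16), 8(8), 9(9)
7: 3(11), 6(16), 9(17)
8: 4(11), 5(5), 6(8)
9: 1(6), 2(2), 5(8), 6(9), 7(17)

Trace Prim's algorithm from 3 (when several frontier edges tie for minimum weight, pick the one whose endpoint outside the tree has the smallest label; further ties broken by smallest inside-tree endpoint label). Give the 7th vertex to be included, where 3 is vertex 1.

Prim's algorithm from 3:
Step 1: cheapest edge leaving the tree is 3–7 (11); add 7.
Step 2: cheapest edge leaving the tree is 3–4 (15); add 4.
Step 3: cheapest edge leaving the tree is 4–6 (7); add 6.
Step 4: cheapest edge leaving the tree is 6–8 (8); add 8.
Step 5: cheapest edge leaving the tree is 5–8 (5); add 5.
Step 6: cheapest edge leaving the tree is 5–9 (8); add 9.
Step 7: cheapest edge leaving the tree is 2–9 (2); add 2.
Step 8: cheapest edge leaving the tree is 1–9 (6); add 1.
Vertex order: 3, 7, 4, 6, 8, 5, 9, 2, 1. The 7th vertex is 9.

9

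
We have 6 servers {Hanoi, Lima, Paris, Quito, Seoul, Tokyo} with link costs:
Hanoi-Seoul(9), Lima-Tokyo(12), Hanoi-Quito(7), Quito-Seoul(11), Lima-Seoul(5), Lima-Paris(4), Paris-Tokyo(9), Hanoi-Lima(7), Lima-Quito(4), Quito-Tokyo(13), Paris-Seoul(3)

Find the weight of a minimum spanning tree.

27

Prim, starting at Tokyo.
Step 1: cheapest edge leaving the tree is Paris-Tokyo (9); add Paris.
Step 2: cheapest edge leaving the tree is Paris-Seoul (3); add Seoul.
Step 3: cheapest edge leaving the tree is Lima-Paris (4); add Lima.
Step 4: cheapest edge leaving the tree is Lima-Quito (4); add Quito.
Step 5: cheapest edge leaving the tree is Hanoi-Lima (7); add Hanoi.
MST edges: Paris-Tokyo, Paris-Seoul, Lima-Paris, Lima-Quito, Hanoi-Lima; total weight 9+3+4+4+7 = 27.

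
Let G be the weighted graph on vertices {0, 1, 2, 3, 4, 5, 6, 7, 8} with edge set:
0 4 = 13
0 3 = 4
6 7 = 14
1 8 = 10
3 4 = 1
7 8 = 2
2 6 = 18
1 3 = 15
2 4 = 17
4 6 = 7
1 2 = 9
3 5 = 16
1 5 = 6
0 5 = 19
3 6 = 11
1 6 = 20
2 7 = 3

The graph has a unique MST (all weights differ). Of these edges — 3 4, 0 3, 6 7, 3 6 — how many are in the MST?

3

Kruskal: consider edges lightest-first.
3 4 (1): add — endpoints in different components.
7 8 (2): add — endpoints in different components.
2 7 (3): add — endpoints in different components.
0 3 (4): add — endpoints in different components.
1 5 (6): add — endpoints in different components.
4 6 (7): add — endpoints in different components.
1 2 (9): add — endpoints in different components.
1 8 (10): skip — 1 and 8 already connected.
3 6 (11): skip — 3 and 6 already connected.
0 4 (13): skip — 0 and 4 already connected.
6 7 (14): add — endpoints in different components.
MST edge set: {3 4, 7 8, 2 7, 0 3, 1 5, 4 6, 1 2, 6 7}.
Of the listed edges, {3 4, 0 3, 6 7} are in the MST → 3.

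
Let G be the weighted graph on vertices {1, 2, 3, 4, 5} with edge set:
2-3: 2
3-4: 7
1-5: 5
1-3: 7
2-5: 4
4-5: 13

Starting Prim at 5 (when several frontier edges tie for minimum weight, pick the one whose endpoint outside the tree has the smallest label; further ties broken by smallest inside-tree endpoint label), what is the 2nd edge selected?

Grow the tree from 5 using Prim:
Step 1: cheapest edge leaving the tree is 2-5 (4); add 2.
Step 2: cheapest edge leaving the tree is 2-3 (2); add 3.
Step 3: cheapest edge leaving the tree is 1-5 (5); add 1.
Step 4: cheapest edge leaving the tree is 3-4 (7); add 4.
The 2nd edge added is 2-3.

2-3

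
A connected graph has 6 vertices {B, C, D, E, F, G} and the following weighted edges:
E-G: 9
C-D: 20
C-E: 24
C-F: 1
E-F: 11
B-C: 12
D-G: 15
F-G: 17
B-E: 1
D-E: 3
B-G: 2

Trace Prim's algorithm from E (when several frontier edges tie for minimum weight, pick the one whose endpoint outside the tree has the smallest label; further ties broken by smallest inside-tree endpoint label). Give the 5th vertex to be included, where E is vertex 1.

F

Grow the tree from E using Prim:
Step 1: frontier [B-E 1, D-E 3, E-G 9, E-F 11, C-E 24] → take B-E (1); add B.
Step 2: frontier [B-G 2, B-C 12, D-E 3, E-G 9, E-F 11, C-E 24] → take B-G (2); add G.
Step 3: frontier [B-C 12, D-E 3, E-F 11, C-E 24, D-G 15, F-G 17] → take D-E (3); add D.
Step 4: frontier [B-C 12, C-D 20, E-F 11, C-E 24, F-G 17] → take E-F (11); add F.
Step 5: frontier [B-C 12, C-D 20, C-E 24, C-F 1] → take C-F (1); add C.
Vertex order: E, B, G, D, F, C. The 5th vertex is F.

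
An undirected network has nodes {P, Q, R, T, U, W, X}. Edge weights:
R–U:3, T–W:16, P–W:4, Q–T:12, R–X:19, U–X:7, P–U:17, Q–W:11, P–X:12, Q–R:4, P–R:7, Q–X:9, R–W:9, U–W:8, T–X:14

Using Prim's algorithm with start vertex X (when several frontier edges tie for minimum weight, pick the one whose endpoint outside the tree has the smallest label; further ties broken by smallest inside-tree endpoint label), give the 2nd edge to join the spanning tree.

R-U

Prim's algorithm from X:
Step 1: cheapest edge leaving the tree is U–X (7); add U.
Step 2: cheapest edge leaving the tree is R–U (3); add R.
Step 3: cheapest edge leaving the tree is Q–R (4); add Q.
Step 4: cheapest edge leaving the tree is P–R (7); add P.
Step 5: cheapest edge leaving the tree is P–W (4); add W.
Step 6: cheapest edge leaving the tree is Q–T (12); add T.
The 2nd edge added is R–U.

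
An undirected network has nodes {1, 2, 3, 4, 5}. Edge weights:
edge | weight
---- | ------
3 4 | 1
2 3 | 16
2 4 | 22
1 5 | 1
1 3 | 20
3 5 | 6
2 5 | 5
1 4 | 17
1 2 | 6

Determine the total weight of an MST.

Kruskal: consider edges lightest-first.
1 5 (1): add — endpoints in different components.
3 4 (1): add — endpoints in different components.
2 5 (5): add — endpoints in different components.
1 2 (6): skip — 1 and 2 already connected.
3 5 (6): add — endpoints in different components.
MST edges: 1 5, 3 4, 2 5, 3 5; total weight 1+1+5+6 = 13.

13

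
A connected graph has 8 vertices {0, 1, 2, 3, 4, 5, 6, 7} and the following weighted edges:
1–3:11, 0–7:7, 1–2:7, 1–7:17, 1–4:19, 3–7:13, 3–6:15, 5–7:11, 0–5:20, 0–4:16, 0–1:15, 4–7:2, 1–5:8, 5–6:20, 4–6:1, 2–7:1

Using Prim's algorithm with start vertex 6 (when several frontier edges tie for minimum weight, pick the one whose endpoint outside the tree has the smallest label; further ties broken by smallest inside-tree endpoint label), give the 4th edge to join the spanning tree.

0-7

Prim, starting at 6.
Step 1: cheapest edge leaving the tree is 4–6 (1); add 4.
Step 2: cheapest edge leaving the tree is 4–7 (2); add 7.
Step 3: cheapest edge leaving the tree is 2–7 (1); add 2.
Step 4: cheapest edge leaving the tree is 0–7 (7); add 0.
Step 5: cheapest edge leaving the tree is 1–2 (7); add 1.
Step 6: cheapest edge leaving the tree is 1–5 (8); add 5.
Step 7: cheapest edge leaving the tree is 1–3 (11); add 3.
The 4th edge added is 0–7.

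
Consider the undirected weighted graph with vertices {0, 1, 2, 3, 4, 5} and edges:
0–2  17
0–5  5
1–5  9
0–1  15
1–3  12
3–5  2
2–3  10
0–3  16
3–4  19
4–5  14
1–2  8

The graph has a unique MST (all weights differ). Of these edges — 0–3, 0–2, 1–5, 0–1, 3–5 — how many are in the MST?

2

Kruskal: consider edges lightest-first.
3–5 (2): add — endpoints in different components.
0–5 (5): add — endpoints in different components.
1–2 (8): add — endpoints in different components.
1–5 (9): add — endpoints in different components.
2–3 (10): skip — 2 and 3 already connected.
1–3 (12): skip — 1 and 3 already connected.
4–5 (14): add — endpoints in different components.
MST edge set: {3–5, 0–5, 1–2, 1–5, 4–5}.
Of the listed edges, {1–5, 3–5} are in the MST → 2.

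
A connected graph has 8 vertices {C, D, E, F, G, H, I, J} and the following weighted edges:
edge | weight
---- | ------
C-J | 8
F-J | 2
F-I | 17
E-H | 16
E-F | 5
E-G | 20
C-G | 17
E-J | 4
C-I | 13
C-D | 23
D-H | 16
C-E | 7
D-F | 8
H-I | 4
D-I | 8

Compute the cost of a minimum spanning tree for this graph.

Grow the tree from F using Prim:
Step 1: cheapest edge leaving the tree is F-J (2); add J.
Step 2: cheapest edge leaving the tree is E-J (4); add E.
Step 3: cheapest edge leaving the tree is C-E (7); add C.
Step 4: cheapest edge leaving the tree is D-F (8); add D.
Step 5: cheapest edge leaving the tree is D-I (8); add I.
Step 6: cheapest edge leaving the tree is H-I (4); add H.
Step 7: cheapest edge leaving the tree is C-G (17); add G.
MST edges: F-J, E-J, C-E, D-F, D-I, H-I, C-G; total weight 2+4+7+8+8+4+17 = 50.

50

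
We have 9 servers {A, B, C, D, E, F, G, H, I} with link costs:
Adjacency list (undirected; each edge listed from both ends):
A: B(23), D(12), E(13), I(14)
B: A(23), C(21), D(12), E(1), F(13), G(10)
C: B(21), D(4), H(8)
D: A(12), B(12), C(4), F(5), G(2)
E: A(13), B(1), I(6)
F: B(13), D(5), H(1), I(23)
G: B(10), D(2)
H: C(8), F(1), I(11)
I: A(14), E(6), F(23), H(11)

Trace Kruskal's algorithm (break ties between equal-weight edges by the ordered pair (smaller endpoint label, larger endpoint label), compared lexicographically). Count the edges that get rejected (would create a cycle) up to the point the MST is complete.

Kruskal's algorithm — process edges by increasing weight (ties by edge label):
B—E (1): add — endpoints in different components.
F—H (1): add — endpoints in different components.
D—G (2): add — endpoints in different components.
C—D (4): add — endpoints in different components.
D—F (5): add — endpoints in different components.
E—I (6): add — endpoints in different components.
C—H (8): skip — C and H already connected.
B—G (10): add — endpoints in different components.
H—I (11): skip — H and I already connected.
A—D (12): add — endpoints in different components.
Edges rejected before the tree was complete: 2.

2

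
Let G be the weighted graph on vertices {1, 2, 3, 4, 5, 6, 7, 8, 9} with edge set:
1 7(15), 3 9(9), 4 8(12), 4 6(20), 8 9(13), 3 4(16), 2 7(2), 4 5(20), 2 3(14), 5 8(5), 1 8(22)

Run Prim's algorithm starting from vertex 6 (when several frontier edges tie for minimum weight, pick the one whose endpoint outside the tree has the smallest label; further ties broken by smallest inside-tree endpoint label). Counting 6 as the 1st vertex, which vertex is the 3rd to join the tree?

8

Prim, starting at 6.
Step 1: frontier [4 6 20] → take 4 6 (20); add 4.
Step 2: frontier [4 8 12, 3 4 16, 4 5 20] → take 4 8 (12); add 8.
Step 3: frontier [3 4 16, 4 5 20, 5 8 5, 8 9 13, 1 8 22] → take 5 8 (5); add 5.
Step 4: frontier [3 4 16, 8 9 13, 1 8 22] → take 8 9 (13); add 9.
Step 5: frontier [3 4 16, 1 8 22, 3 9 9] → take 3 9 (9); add 3.
Step 6: frontier [2 3 14, 1 8 22] → take 2 3 (14); add 2.
Step 7: frontier [2 7 2, 1 8 22] → take 2 7 (2); add 7.
Step 8: frontier [1 7 15, 1 8 22] → take 1 7 (15); add 1.
Vertex order: 6, 4, 8, 5, 9, 3, 2, 7, 1. The 3rd vertex is 8.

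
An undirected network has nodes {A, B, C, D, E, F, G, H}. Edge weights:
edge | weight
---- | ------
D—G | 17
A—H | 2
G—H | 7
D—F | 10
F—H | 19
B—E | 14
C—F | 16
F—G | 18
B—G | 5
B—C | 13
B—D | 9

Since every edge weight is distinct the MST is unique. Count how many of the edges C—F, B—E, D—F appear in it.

2

Kruskal's algorithm — process edges by increasing weight (ties by edge label):
A—H (2): add — endpoints in different components.
B—G (5): add — endpoints in different components.
G—H (7): add — endpoints in different components.
B—D (9): add — endpoints in different components.
D—F (10): add — endpoints in different components.
B—C (13): add — endpoints in different components.
B—E (14): add — endpoints in different components.
MST edge set: {A—H, B—G, G—H, B—D, D—F, B—C, B—E}.
Of the listed edges, {B—E, D—F} are in the MST → 2.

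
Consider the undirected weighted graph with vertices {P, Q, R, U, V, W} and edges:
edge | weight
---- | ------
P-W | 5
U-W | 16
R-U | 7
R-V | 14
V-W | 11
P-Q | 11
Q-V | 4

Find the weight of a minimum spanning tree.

Sort edges by weight, then run Kruskal:
Q-V (4): add — endpoints in different components.
P-W (5): add — endpoints in different components.
R-U (7): add — endpoints in different components.
P-Q (11): add — endpoints in different components.
V-W (11): skip — V and W already connected.
R-V (14): add — endpoints in different components.
MST edges: Q-V, P-W, R-U, P-Q, R-V; total weight 4+5+7+11+14 = 41.

41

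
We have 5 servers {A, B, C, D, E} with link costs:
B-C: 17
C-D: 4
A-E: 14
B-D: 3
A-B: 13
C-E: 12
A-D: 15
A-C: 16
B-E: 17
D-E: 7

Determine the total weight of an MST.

Sort edges by weight, then run Kruskal:
B-D (3): add — endpoints in different components.
C-D (4): add — endpoints in different components.
D-E (7): add — endpoints in different components.
C-E (12): skip — C and E already connected.
A-B (13): add — endpoints in different components.
MST edges: B-D, C-D, D-E, A-B; total weight 3+4+7+13 = 27.

27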